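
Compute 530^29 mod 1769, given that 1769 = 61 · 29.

443

Mod 61: 530 ≡ 42; 42^29 ≡ 16 (mod 61).
Mod 29: 530 ≡ 8; by Fermat, exponent reduces to 29 mod 28 = 1; 8^1 ≡ 8 (mod 29).
Combine by CRT: x ≡ 16 (mod 61), x ≡ 8 (mod 29) ⇒ x ≡ 443 (mod 1769).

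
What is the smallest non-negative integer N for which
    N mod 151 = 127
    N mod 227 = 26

From N ≡ 127 (mod 151) write N = 127 + 151t. Substituting into N ≡ 26 (mod 227) gives 151t ≡ 126 (mod 227), and since 151⁻¹ ≡ 224 (mod 227), t ≡ 76. Hence N ≡ 127 + 151·76 = 11603 (mod 34277).

11603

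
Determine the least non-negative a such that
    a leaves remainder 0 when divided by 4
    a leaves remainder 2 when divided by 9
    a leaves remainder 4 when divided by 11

The moduli are pairwise coprime; N = 4·9·11 = 396.
N/4 = 99; 99 ≡ 3 (mod 4); 3·3 ≡ 1, so inverse 3.
N/9 = 44; 44 ≡ 8 (mod 9); 8·8 ≡ 1, so inverse 8.
N/11 = 36; 36 ≡ 3 (mod 11); 3·4 ≡ 1, so inverse 4.
a ≡ 0·99·3 + 2·44·8 + 4·36·4 = 1280.
1280 mod 396 = 92.

92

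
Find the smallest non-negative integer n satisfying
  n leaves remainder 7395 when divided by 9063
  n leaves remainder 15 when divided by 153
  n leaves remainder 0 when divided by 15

460545

gcd(9063, 153) = 9 and 9 | (15 − 7395), so the pair is consistent; merging gives n ≡ 152403 (mod 154071), where 154071 = lcm(9063, 153).
gcd(154071, 15) = 3 and 3 | (0 − 152403), so the pair is consistent; merging gives n ≡ 460545 (mod 770355), where 770355 = lcm(154071, 15).
The solution is unique modulo lcm(9063, 153, 15) = 770355.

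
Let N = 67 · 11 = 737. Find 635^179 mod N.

51

Mod 67: 635 ≡ 32; by Fermat, exponent reduces to 179 mod 66 = 47; 32^47 ≡ 51 (mod 67).
Mod 11: 635 ≡ 8; by Fermat, exponent reduces to 179 mod 10 = 9; 8^9 ≡ 7 (mod 11).
Combine by CRT: x ≡ 51 (mod 67), x ≡ 7 (mod 11) ⇒ x ≡ 51 (mod 737).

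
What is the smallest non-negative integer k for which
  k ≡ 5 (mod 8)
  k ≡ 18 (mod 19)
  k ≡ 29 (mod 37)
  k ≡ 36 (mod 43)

The moduli are pairwise coprime; N = 8·19·37·43 = 241832.
N/8 = 30229; 30229 ≡ 5 (mod 8); 5·5 ≡ 1, so inverse 5.
N/19 = 12728; 12728 ≡ 17 (mod 19); 17·9 ≡ 1, so inverse 9.
N/37 = 6536; 6536 ≡ 24 (mod 37); 24·17 ≡ 1, so inverse 17.
N/43 = 5624; 5624 ≡ 34 (mod 43); 34·19 ≡ 1, so inverse 19.
k ≡ 5·30229·5 + 18·12728·9 + 29·6536·17 + 36·5624·19 = 9886725.
9886725 mod 241832 = 213445.

213445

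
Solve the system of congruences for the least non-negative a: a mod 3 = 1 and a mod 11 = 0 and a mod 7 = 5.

187

Combine the congruences pairwise.
From a ≡ 1 (mod 3) write a = 1 + 3t. Substituting into a ≡ 0 (mod 11) gives 3t ≡ 10 (mod 11), and since 3⁻¹ ≡ 4 (mod 11), t ≡ 7. Hence a ≡ 1 + 3·7 = 22 (mod 33).
From a ≡ 22 (mod 33) write a = 22 + 33t. Substituting into a ≡ 5 (mod 7) gives 33t ≡ 4 (mod 7), and since 5⁻¹ ≡ 3 (mod 7), t ≡ 5. Hence a ≡ 22 + 33·5 = 187 (mod 231).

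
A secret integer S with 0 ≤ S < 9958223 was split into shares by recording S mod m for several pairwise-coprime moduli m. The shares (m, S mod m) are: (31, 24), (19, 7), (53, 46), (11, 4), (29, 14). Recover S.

The moduli are pairwise coprime; N = 31·19·53·11·29 = 9958223.
N/31 = 321233; 321233 ≡ 11 (mod 31); 11·17 ≡ 1, so inverse 17.
N/19 = 524117; 524117 ≡ 2 (mod 19); 2·10 ≡ 1, so inverse 10.
N/53 = 187891; 187891 ≡ 6 (mod 53); 6·9 ≡ 1, so inverse 9.
N/11 = 905293; 905293 ≡ 4 (mod 11); 4·3 ≡ 1, so inverse 3.
N/29 = 343387; 343387 ≡ 27 (mod 29); 27·14 ≡ 1, so inverse 14.
S ≡ 24·321233·17 + 7·524117·10 + 46·187891·9 + 4·905293·3 + 14·343387·14 = 323705496.
323705496 mod 9958223 = 5042360.

5042360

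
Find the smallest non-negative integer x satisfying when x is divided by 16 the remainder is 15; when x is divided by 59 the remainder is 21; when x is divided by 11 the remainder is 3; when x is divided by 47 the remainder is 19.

160383

Combine the congruences pairwise.
From x ≡ 15 (mod 16) write x = 15 + 16t. Substituting into x ≡ 21 (mod 59) gives 16t ≡ 6 (mod 59), and since 16⁻¹ ≡ 48 (mod 59), t ≡ 52. Hence x ≡ 15 + 16·52 = 847 (mod 944).
From x ≡ 847 (mod 944) write x = 847 + 944t. Substituting into x ≡ 3 (mod 11) gives 944t ≡ 3 (mod 11), and since 9⁻¹ ≡ 5 (mod 11), t ≡ 4. Hence x ≡ 847 + 944·4 = 4623 (mod 10384).
From x ≡ 4623 (mod 10384) write x = 4623 + 10384t. Substituting into x ≡ 19 (mod 47) gives 10384t ≡ 2 (mod 47), and since 44⁻¹ ≡ 31 (mod 47), t ≡ 15. Hence x ≡ 4623 + 10384·15 = 160383 (mod 488048).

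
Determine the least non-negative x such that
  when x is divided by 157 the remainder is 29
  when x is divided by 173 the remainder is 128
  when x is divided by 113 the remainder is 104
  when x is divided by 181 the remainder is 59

423192901

From x ≡ 29 (mod 157) write x = 29 + 157t. Substituting into x ≡ 128 (mod 173) gives 157t ≡ 99 (mod 173), and since 157⁻¹ ≡ 54 (mod 173), t ≡ 156. Hence x ≡ 29 + 157·156 = 24521 (mod 27161).
From x ≡ 24521 (mod 27161) write x = 24521 + 27161t. Substituting into x ≡ 104 (mod 113) gives 27161t ≡ 104 (mod 113), and since 41⁻¹ ≡ 102 (mod 113), t ≡ 99. Hence x ≡ 24521 + 27161·99 = 2713460 (mod 3069193).
From x ≡ 2713460 (mod 3069193) write x = 2713460 + 3069193t. Substituting into x ≡ 59 (mod 181) gives 3069193t ≡ 151 (mod 181), and since 157⁻¹ ≡ 98 (mod 181), t ≡ 137. Hence x ≡ 2713460 + 3069193·137 = 423192901 (mod 555523933).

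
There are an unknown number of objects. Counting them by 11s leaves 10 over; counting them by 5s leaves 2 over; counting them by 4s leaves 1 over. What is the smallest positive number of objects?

Combine the congruences pairwise.
From N ≡ 10 (mod 11) write N = 10 + 11t. Substituting into N ≡ 2 (mod 5) gives 11t ≡ 2 (mod 5), and since 1⁻¹ ≡ 1 (mod 5), t ≡ 2. Hence N ≡ 10 + 11·2 = 32 (mod 55).
From N ≡ 32 (mod 55) write N = 32 + 55t. Substituting into N ≡ 1 (mod 4) gives 55t ≡ 1 (mod 4), and since 3⁻¹ ≡ 3 (mod 4), t ≡ 3. Hence N ≡ 32 + 55·3 = 197 (mod 220).

197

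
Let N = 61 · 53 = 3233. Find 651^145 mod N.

Mod 61: 651 ≡ 41; by Fermat, exponent reduces to 145 mod 60 = 25; 41^25 ≡ 60 (mod 61).
Mod 53: 651 ≡ 15; by Fermat, exponent reduces to 145 mod 52 = 41; 15^41 ≡ 13 (mod 53).
Combine by CRT: x ≡ 60 (mod 61), x ≡ 13 (mod 53) ⇒ x ≡ 914 (mod 3233).

914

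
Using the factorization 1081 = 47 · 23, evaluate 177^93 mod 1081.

788

Mod 47: 177 ≡ 36; by Fermat, exponent reduces to 93 mod 46 = 1; 36^1 ≡ 36 (mod 47).
Mod 23: 177 ≡ 16; by Fermat, exponent reduces to 93 mod 22 = 5; 16^5 ≡ 6 (mod 23).
Combine by CRT: x ≡ 36 (mod 47), x ≡ 6 (mod 23) ⇒ x ≡ 788 (mod 1081).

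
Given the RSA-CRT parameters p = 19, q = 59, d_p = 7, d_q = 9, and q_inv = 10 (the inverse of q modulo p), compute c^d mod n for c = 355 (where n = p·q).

m₁ = c^(d_p) mod p: c ≡ 13 (mod 19), and 13^7 mod 19 = 10.
m₂ = c^(d_q) mod q: c ≡ 1 (mod 59), and 1^9 mod 59 = 1.
h = q_inv·(m₁ − m₂) mod p = 10·(10 − 1) mod 19 = 14.
m = m₂ + h·q = 1 + 14·59 = 827.

827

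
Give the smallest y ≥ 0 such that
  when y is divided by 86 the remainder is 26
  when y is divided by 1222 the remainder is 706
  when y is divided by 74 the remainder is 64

Combine the congruences pairwise.
gcd(86, 1222) = 2 and 2 | (706 − 26), so the pair is consistent; merging gives y ≡ 12926 (mod 52546), where 52546 = lcm(86, 1222).
gcd(52546, 74) = 2 and 2 | (64 − 12926), so the pair is consistent; merging gives y ≡ 1431668 (mod 1944202), where 1944202 = lcm(52546, 74).
The solution is unique modulo lcm(86, 1222, 74) = 1944202.

1431668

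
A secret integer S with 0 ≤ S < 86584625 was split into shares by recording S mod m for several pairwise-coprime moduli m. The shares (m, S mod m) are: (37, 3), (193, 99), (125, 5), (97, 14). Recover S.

The moduli are pairwise coprime; N = 37·193·125·97 = 86584625.
N/37 = 2340125; 2340125 ≡ 23 (mod 37); 23·29 ≡ 1, so inverse 29.
N/193 = 448625; 448625 ≡ 93 (mod 193); 93·110 ≡ 1, so inverse 110.
N/125 = 692677; 692677 ≡ 52 (mod 125); 52·113 ≡ 1, so inverse 113.
N/97 = 892625; 892625 ≡ 31 (mod 97); 31·72 ≡ 1, so inverse 72.
S ≡ 3·2340125·29 + 99·448625·110 + 5·692677·113 + 14·892625·72 = 6380245630.
6380245630 mod 86584625 = 59568005.

59568005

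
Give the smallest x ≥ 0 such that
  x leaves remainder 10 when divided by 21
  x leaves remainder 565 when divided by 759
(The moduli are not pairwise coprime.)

gcd(21, 759) = 3 and 3 | (565 − 10), so the pair is consistent; merging gives x ≡ 3601 (mod 5313), where 5313 = lcm(21, 759).
The solution is unique modulo lcm(21, 759) = 5313.

3601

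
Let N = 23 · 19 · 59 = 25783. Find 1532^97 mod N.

Mod 23: 1532 ≡ 14; by Fermat, exponent reduces to 97 mod 22 = 9; 14^9 ≡ 21 (mod 23).
Mod 19: 1532 ≡ 12; by Fermat, exponent reduces to 97 mod 18 = 7; 12^7 ≡ 12 (mod 19).
Mod 59: 1532 ≡ 57; by Fermat, exponent reduces to 97 mod 58 = 39; 57^39 ≡ 21 (mod 59).
Combine by CRT: x ≡ 21 (mod 23), x ≡ 12 (mod 19), x ≡ 21 (mod 59) ⇒ x ≡ 8163 (mod 25783).

8163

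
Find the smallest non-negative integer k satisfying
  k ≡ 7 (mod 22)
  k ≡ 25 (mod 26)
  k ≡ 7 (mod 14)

gcd(22, 26) = 2 and 2 | (25 − 7), so the pair is consistent; merging gives k ≡ 51 (mod 286), where 286 = lcm(22, 26).
gcd(286, 14) = 2 and 2 | (7 − 51), so the pair is consistent; merging gives k ≡ 623 (mod 2002), where 2002 = lcm(286, 14).
The solution is unique modulo lcm(22, 26, 14) = 2002.

623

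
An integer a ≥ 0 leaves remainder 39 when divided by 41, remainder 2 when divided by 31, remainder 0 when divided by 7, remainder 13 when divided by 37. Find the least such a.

The moduli are pairwise coprime; N = 41·31·7·37 = 329189.
N/41 = 8029; 8029 ≡ 34 (mod 41); 34·35 ≡ 1, so inverse 35.
N/31 = 10619; 10619 ≡ 17 (mod 31); 17·11 ≡ 1, so inverse 11.
N/7 = 47027; 47027 ≡ 1 (mod 7), inverse 1.
N/37 = 8897; 8897 ≡ 17 (mod 37); 17·24 ≡ 1, so inverse 24.
a ≡ 39·8029·35 + 2·10619·11 + 0·47027·1 + 13·8897·24 = 13969067.
13969067 mod 329189 = 143129.

143129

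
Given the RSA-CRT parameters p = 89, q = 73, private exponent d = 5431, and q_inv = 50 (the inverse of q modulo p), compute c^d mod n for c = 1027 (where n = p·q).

d_p = d mod (p−1) = 5431 mod 88 = 63; d_q = d mod (q−1) = 31.
m₁ = c^(d_p) mod p: c ≡ 48 (mod 89), and 48^63 mod 89 = 62.
m₂ = c^(d_q) mod q: c ≡ 5 (mod 73), and 5^31 mod 73 = 47.
h = q_inv·(m₁ − m₂) mod p = 50·(62 − 47) mod 89 = 38.
m = m₂ + h·q = 47 + 38·73 = 2821.

2821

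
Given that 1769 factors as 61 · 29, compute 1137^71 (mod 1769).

934

Mod 61: 1137 ≡ 39; by Fermat, exponent reduces to 71 mod 60 = 11; 39^11 ≡ 19 (mod 61).
Mod 29: 1137 ≡ 6; by Fermat, exponent reduces to 71 mod 28 = 15; 6^15 ≡ 6 (mod 29).
Combine by CRT: x ≡ 19 (mod 61), x ≡ 6 (mod 29) ⇒ x ≡ 934 (mod 1769).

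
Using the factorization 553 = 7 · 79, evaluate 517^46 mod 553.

Mod 7: 517 ≡ 6; by Fermat, exponent reduces to 46 mod 6 = 4; 6^4 ≡ 1 (mod 7).
Mod 79: 517 ≡ 43; 43^46 ≡ 20 (mod 79).
Combine by CRT: x ≡ 1 (mod 7), x ≡ 20 (mod 79) ⇒ x ≡ 99 (mod 553).

99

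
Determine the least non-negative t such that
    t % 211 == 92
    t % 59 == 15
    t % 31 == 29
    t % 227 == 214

2962110

Combine the congruences pairwise.
From t ≡ 92 (mod 211) write t = 92 + 211s. Substituting into t ≡ 15 (mod 59) gives 211s ≡ 41 (mod 59), and since 34⁻¹ ≡ 33 (mod 59), s ≡ 55. Hence t ≡ 92 + 211·55 = 11697 (mod 12449).
From t ≡ 11697 (mod 12449) write t = 11697 + 12449s. Substituting into t ≡ 29 (mod 31) gives 12449s ≡ 19 (mod 31), and since 18⁻¹ ≡ 19 (mod 31), s ≡ 20. Hence t ≡ 11697 + 12449·20 = 260677 (mod 385919).
From t ≡ 260677 (mod 385919) write t = 260677 + 385919s. Substituting into t ≡ 214 (mod 227) gives 385919s ≡ 133 (mod 227), and since 19⁻¹ ≡ 12 (mod 227), s ≡ 7. Hence t ≡ 260677 + 385919·7 = 2962110 (mod 87603613).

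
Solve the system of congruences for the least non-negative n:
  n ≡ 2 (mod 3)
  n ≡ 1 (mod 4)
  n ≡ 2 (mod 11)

101

From n ≡ 2 (mod 3) write n = 2 + 3t. Substituting into n ≡ 1 (mod 4) gives 3t ≡ 3 (mod 4), and since 3⁻¹ ≡ 3 (mod 4), t ≡ 1. Hence n ≡ 2 + 3·1 = 5 (mod 12).
From n ≡ 5 (mod 12) write n = 5 + 12t. Substituting into n ≡ 2 (mod 11) gives 12t ≡ 8 (mod 11), and since 1⁻¹ ≡ 1 (mod 11), t ≡ 8. Hence n ≡ 5 + 12·8 = 101 (mod 132).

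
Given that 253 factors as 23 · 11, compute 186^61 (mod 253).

87

Mod 23: 186 ≡ 2; by Fermat, exponent reduces to 61 mod 22 = 17; 2^17 ≡ 18 (mod 23).
Mod 11: 186 ≡ 10; by Fermat, exponent reduces to 61 mod 10 = 1; 10^1 ≡ 10 (mod 11).
Combine by CRT: x ≡ 18 (mod 23), x ≡ 10 (mod 11) ⇒ x ≡ 87 (mod 253).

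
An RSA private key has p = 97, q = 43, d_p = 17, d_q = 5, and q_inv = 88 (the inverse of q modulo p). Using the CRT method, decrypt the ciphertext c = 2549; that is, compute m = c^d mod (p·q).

m₁ = c^(d_p) mod p: c ≡ 27 (mod 97), and 27^17 mod 97 = 27.
m₂ = c^(d_q) mod q: c ≡ 12 (mod 43), and 12^5 mod 43 = 34.
h = q_inv·(m₁ − m₂) mod p = 88·(27 − 34) mod 97 = 63.
m = m₂ + h·q = 34 + 63·43 = 2743.

2743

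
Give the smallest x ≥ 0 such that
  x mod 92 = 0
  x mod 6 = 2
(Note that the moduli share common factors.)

92

gcd(92, 6) = 2 and 2 | (2 − 0), so the pair is consistent; merging gives x ≡ 92 (mod 276), where 276 = lcm(92, 6).
The solution is unique modulo lcm(92, 6) = 276.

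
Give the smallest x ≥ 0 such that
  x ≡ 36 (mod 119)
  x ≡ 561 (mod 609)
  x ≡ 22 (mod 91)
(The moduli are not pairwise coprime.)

gcd(119, 609) = 7 and 7 | (561 − 36), so the pair is consistent; merging gives x ≡ 3606 (mod 10353), where 10353 = lcm(119, 609).
gcd(10353, 91) = 7 and 7 | (22 − 3606), so the pair is consistent; merging gives x ≡ 65724 (mod 134589), where 134589 = lcm(10353, 91).
The solution is unique modulo lcm(119, 609, 91) = 134589.

65724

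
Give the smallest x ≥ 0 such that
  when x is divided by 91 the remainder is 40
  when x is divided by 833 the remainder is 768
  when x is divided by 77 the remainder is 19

gcd(91, 833) = 7 and 7 | (768 − 40), so the pair is consistent; merging gives x ≡ 768 (mod 10829), where 10829 = lcm(91, 833).
gcd(10829, 77) = 7 and 7 | (19 − 768), so the pair is consistent; merging gives x ≡ 22426 (mod 119119), where 119119 = lcm(10829, 77).
The solution is unique modulo lcm(91, 833, 77) = 119119.

22426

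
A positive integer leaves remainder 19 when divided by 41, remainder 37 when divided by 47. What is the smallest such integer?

1823

From t ≡ 19 (mod 41) write t = 19 + 41s. Substituting into t ≡ 37 (mod 47) gives 41s ≡ 18 (mod 47), and since 41⁻¹ ≡ 39 (mod 47), s ≡ 44. Hence t ≡ 19 + 41·44 = 1823 (mod 1927).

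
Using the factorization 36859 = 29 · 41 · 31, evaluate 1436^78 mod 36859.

Mod 29: 1436 ≡ 15; by Fermat, exponent reduces to 78 mod 28 = 22; 15^22 ≡ 6 (mod 29).
Mod 41: 1436 ≡ 1; by Fermat, exponent reduces to 78 mod 40 = 38; 1^38 ≡ 1 (mod 41).
Mod 31: 1436 ≡ 10; by Fermat, exponent reduces to 78 mod 30 = 18; 10^18 ≡ 8 (mod 31).
Combine by CRT: x ≡ 6 (mod 29), x ≡ 1 (mod 41), x ≡ 8 (mod 31) ⇒ x ≡ 29644 (mod 36859).

29644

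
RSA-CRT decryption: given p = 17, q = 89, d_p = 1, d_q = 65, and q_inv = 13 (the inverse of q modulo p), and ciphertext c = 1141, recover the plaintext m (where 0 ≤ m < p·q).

m₁ = c^(d_p) mod p: c ≡ 2 (mod 17), and 2^1 mod 17 = 2.
m₂ = c^(d_q) mod q: c ≡ 73 (mod 89), and 73^65 mod 89 = 50.
h = q_inv·(m₁ − m₂) mod p = 13·(2 − 50) mod 17 = 5.
m = m₂ + h·q = 50 + 5·89 = 495.

495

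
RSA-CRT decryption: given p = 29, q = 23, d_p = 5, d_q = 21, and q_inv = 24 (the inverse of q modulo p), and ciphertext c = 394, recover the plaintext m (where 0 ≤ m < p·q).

307

m₁ = c^(d_p) mod p: c ≡ 17 (mod 29), and 17^5 mod 29 = 17.
m₂ = c^(d_q) mod q: c ≡ 3 (mod 23), and 3^21 mod 23 = 8.
h = q_inv·(m₁ − m₂) mod p = 24·(17 − 8) mod 29 = 13.
m = m₂ + h·q = 8 + 13·23 = 307.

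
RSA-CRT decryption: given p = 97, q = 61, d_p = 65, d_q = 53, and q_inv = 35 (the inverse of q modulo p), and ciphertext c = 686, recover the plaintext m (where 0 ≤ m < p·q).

m₁ = c^(d_p) mod p: c ≡ 7 (mod 97), and 7^65 mod 97 = 39.
m₂ = c^(d_q) mod q: c ≡ 15 (mod 61), and 15^53 mod 61 = 25.
h = q_inv·(m₁ − m₂) mod p = 35·(39 − 25) mod 97 = 5.
m = m₂ + h·q = 25 + 5·61 = 330.

330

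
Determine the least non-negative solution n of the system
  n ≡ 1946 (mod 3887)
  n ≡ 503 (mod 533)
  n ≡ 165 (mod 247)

gcd(3887, 533) = 13 and 13 | (503 − 1946), so the pair is consistent; merging gives n ≡ 5833 (mod 159367), where 159367 = lcm(3887, 533).
gcd(159367, 247) = 13 and 13 | (165 − 5833), so the pair is consistent; merging gives n ≡ 802668 (mod 3027973), where 3027973 = lcm(159367, 247).
The solution is unique modulo lcm(3887, 533, 247) = 3027973.

802668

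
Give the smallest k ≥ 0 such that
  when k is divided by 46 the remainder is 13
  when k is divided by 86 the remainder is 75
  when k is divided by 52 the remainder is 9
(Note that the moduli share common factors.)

51073

gcd(46, 86) = 2 and 2 | (75 − 13), so the pair is consistent; merging gives k ≡ 1623 (mod 1978), where 1978 = lcm(46, 86).
gcd(1978, 52) = 2 and 2 | (9 − 1623), so the pair is consistent; merging gives k ≡ 51073 (mod 51428), where 51428 = lcm(1978, 52).
The solution is unique modulo lcm(46, 86, 52) = 51428.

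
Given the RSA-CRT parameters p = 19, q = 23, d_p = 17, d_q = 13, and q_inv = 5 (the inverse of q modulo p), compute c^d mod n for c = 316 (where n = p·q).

m₁ = c^(d_p) mod p: c ≡ 12 (mod 19), and 12^17 mod 19 = 8.
m₂ = c^(d_q) mod q: c ≡ 17 (mod 23), and 17^13 mod 23 = 10.
h = q_inv·(m₁ − m₂) mod p = 5·(8 − 10) mod 19 = 9.
m = m₂ + h·q = 10 + 9·23 = 217.

217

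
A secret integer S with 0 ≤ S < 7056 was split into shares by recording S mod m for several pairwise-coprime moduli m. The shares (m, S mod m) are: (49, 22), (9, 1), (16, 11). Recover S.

The moduli are pairwise coprime; N = 49·9·16 = 7056.
N/49 = 144; 144 ≡ 46 (mod 49); 46·16 ≡ 1, so inverse 16.
N/9 = 784; 784 ≡ 1 (mod 9), inverse 1.
N/16 = 441; 441 ≡ 9 (mod 16); 9·9 ≡ 1, so inverse 9.
S ≡ 22·144·16 + 1·784·1 + 11·441·9 = 95131.
95131 mod 7056 = 3403.

3403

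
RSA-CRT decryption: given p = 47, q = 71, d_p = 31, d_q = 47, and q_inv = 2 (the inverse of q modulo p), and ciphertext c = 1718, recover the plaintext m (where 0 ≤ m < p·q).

m₁ = c^(d_p) mod p: c ≡ 26 (mod 47), and 26^31 mod 47 = 22.
m₂ = c^(d_q) mod q: c ≡ 14 (mod 71), and 14^47 mod 71 = 17.
h = q_inv·(m₁ − m₂) mod p = 2·(22 − 17) mod 47 = 10.
m = m₂ + h·q = 17 + 10·71 = 727.

727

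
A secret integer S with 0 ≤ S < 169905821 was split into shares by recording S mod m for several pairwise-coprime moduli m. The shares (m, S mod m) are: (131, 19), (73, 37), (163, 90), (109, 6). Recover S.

From S ≡ 19 (mod 131) write S = 19 + 131t. Substituting into S ≡ 37 (mod 73) gives 131t ≡ 18 (mod 73), and since 58⁻¹ ≡ 34 (mod 73), t ≡ 28. Hence S ≡ 19 + 131·28 = 3687 (mod 9563).
From S ≡ 3687 (mod 9563) write S = 3687 + 9563t. Substituting into S ≡ 90 (mod 163) gives 9563t ≡ 152 (mod 163), and since 109⁻¹ ≡ 3 (mod 163), t ≡ 130. Hence S ≡ 3687 + 9563·130 = 1246877 (mod 1558769).
From S ≡ 1246877 (mod 1558769) write S = 1246877 + 1558769t. Substituting into S ≡ 6 (mod 109) gives 1558769t ≡ 89 (mod 109), and since 69⁻¹ ≡ 79 (mod 109), t ≡ 55. Hence S ≡ 1246877 + 1558769·55 = 86979172 (mod 169905821).

86979172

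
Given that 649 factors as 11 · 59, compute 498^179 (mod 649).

Mod 11: 498 ≡ 3; by Fermat, exponent reduces to 179 mod 10 = 9; 3^9 ≡ 4 (mod 11).
Mod 59: 498 ≡ 26; by Fermat, exponent reduces to 179 mod 58 = 5; 26^5 ≡ 15 (mod 59).
Combine by CRT: x ≡ 4 (mod 11), x ≡ 15 (mod 59) ⇒ x ≡ 15 (mod 649).

15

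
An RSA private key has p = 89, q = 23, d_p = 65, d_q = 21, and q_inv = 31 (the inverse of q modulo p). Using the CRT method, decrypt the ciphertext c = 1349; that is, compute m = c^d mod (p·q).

112

m₁ = c^(d_p) mod p: c ≡ 14 (mod 89), and 14^65 mod 89 = 23.
m₂ = c^(d_q) mod q: c ≡ 15 (mod 23), and 15^21 mod 23 = 20.
h = q_inv·(m₁ − m₂) mod p = 31·(23 − 20) mod 89 = 4.
m = m₂ + h·q = 20 + 4·23 = 112.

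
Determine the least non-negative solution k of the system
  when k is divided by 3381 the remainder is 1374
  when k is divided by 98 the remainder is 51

gcd(3381, 98) = 49 and 49 | (51 − 1374), so the pair is consistent; merging gives k ≡ 4755 (mod 6762), where 6762 = lcm(3381, 98).
The solution is unique modulo lcm(3381, 98) = 6762.

4755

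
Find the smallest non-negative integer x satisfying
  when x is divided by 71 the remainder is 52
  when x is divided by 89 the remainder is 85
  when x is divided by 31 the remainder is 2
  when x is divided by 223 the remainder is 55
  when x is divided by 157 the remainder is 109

1958436007

The moduli are pairwise coprime; N = 71·89·31·223·157 = 6858269779.
N/71 = 96595349; 96595349 ≡ 62 (mod 71); 62·63 ≡ 1, so inverse 63.
N/89 = 77059211; 77059211 ≡ 74 (mod 89); 74·83 ≡ 1, so inverse 83.
N/31 = 221234509; 221234509 ≡ 2 (mod 31); 2·16 ≡ 1, so inverse 16.
N/223 = 30754573; 30754573 ≡ 197 (mod 223); 197·60 ≡ 1, so inverse 60.
N/157 = 43683247; 43683247 ≡ 38 (mod 157); 38·62 ≡ 1, so inverse 62.
x ≡ 52·96595349·63 + 85·77059211·83 + 2·221234509·16 + 55·30754573·60 + 109·43683247·62 = 1263880075343.
1263880075343 mod 6858269779 = 1958436007.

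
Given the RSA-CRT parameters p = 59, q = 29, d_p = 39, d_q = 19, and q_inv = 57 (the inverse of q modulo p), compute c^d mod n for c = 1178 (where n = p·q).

1319

m₁ = c^(d_p) mod p: c ≡ 57 (mod 59), and 57^39 mod 59 = 21.
m₂ = c^(d_q) mod q: c ≡ 18 (mod 29), and 18^19 mod 29 = 14.
h = q_inv·(m₁ − m₂) mod p = 57·(21 − 14) mod 59 = 45.
m = m₂ + h·q = 14 + 45·29 = 1319.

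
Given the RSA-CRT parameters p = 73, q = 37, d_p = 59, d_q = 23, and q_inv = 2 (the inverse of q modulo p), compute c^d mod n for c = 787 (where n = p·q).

m₁ = c^(d_p) mod p: c ≡ 57 (mod 73), and 57^59 mod 73 = 69.
m₂ = c^(d_q) mod q: c ≡ 10 (mod 37), and 10^23 mod 37 = 26.
h = q_inv·(m₁ − m₂) mod p = 2·(69 − 26) mod 73 = 13.
m = m₂ + h·q = 26 + 13·37 = 507.

507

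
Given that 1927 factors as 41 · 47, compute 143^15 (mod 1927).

9

Mod 41: 143 ≡ 20; 20^15 ≡ 9 (mod 41).
Mod 47: 143 ≡ 2; 2^15 ≡ 9 (mod 47).
Combine by CRT: x ≡ 9 (mod 41), x ≡ 9 (mod 47) ⇒ x ≡ 9 (mod 1927).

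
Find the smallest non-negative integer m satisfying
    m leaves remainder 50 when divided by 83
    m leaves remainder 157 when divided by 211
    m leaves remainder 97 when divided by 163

The moduli are pairwise coprime; N = 83·211·163 = 2854619.
N/83 = 34393; 34393 ≡ 31 (mod 83); 31·75 ≡ 1, so inverse 75.
N/211 = 13529; 13529 ≡ 25 (mod 211); 25·76 ≡ 1, so inverse 76.
N/163 = 17513; 17513 ≡ 72 (mod 163); 72·120 ≡ 1, so inverse 120.
m ≡ 50·34393·75 + 157·13529·76 + 97·17513·120 = 494253098.
494253098 mod 2854619 = 404011.

404011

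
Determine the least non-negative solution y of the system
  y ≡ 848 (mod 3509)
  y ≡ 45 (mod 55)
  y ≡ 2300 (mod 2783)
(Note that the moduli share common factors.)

169280

gcd(3509, 55) = 11 and 11 | (45 − 848), so the pair is consistent; merging gives y ≡ 11375 (mod 17545), where 17545 = lcm(3509, 55).
gcd(17545, 2783) = 121 and 121 | (2300 − 11375), so the pair is consistent; merging gives y ≡ 169280 (mod 403535), where 403535 = lcm(17545, 2783).
The solution is unique modulo lcm(3509, 55, 2783) = 403535.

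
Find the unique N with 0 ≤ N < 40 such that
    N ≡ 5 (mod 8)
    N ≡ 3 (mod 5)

Combine the congruences pairwise.
From N ≡ 5 (mod 8) write N = 5 + 8t. Substituting into N ≡ 3 (mod 5) gives 8t ≡ 3 (mod 5), and since 3⁻¹ ≡ 2 (mod 5), t ≡ 1. Hence N ≡ 5 + 8·1 = 13 (mod 40).

13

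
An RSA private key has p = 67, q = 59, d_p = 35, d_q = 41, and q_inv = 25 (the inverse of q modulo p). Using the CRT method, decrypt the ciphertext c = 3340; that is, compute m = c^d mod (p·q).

m₁ = c^(d_p) mod p: c ≡ 57 (mod 67), and 57^35 mod 67 = 34.
m₂ = c^(d_q) mod q: c ≡ 36 (mod 59), and 36^41 mod 59 = 5.
h = q_inv·(m₁ − m₂) mod p = 25·(34 − 5) mod 67 = 55.
m = m₂ + h·q = 5 + 55·59 = 3250.

3250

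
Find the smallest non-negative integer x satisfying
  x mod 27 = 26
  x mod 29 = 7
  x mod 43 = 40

5372

Combine the congruences pairwise.
From x ≡ 26 (mod 27) write x = 26 + 27t. Substituting into x ≡ 7 (mod 29) gives 27t ≡ 10 (mod 29), and since 27⁻¹ ≡ 14 (mod 29), t ≡ 24. Hence x ≡ 26 + 27·24 = 674 (mod 783).
From x ≡ 674 (mod 783) write x = 674 + 783t. Substituting into x ≡ 40 (mod 43) gives 783t ≡ 11 (mod 43), and since 9⁻¹ ≡ 24 (mod 43), t ≡ 6. Hence x ≡ 674 + 783·6 = 5372 (mod 33669).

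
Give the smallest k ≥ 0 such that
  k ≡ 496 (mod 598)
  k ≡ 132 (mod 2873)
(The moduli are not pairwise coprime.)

5878

gcd(598, 2873) = 13 and 13 | (132 − 496), so the pair is consistent; merging gives k ≡ 5878 (mod 132158), where 132158 = lcm(598, 2873).
The solution is unique modulo lcm(598, 2873) = 132158.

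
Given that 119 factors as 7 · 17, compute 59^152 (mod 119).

Mod 7: 59 ≡ 3; by Fermat, exponent reduces to 152 mod 6 = 2; 3^2 ≡ 2 (mod 7).
Mod 17: 59 ≡ 8; by Fermat, exponent reduces to 152 mod 16 = 8; 8^8 ≡ 1 (mod 17).
Combine by CRT: x ≡ 2 (mod 7), x ≡ 1 (mod 17) ⇒ x ≡ 86 (mod 119).

86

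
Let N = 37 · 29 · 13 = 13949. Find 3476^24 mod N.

Mod 37: 3476 ≡ 35; 35^24 ≡ 10 (mod 37).
Mod 29: 3476 ≡ 25; 25^24 ≡ 23 (mod 29).
Mod 13: 3476 ≡ 5; since 12 | 24, by Fermat 5^24 ≡ 1 (mod 13).
Combine by CRT: x ≡ 10 (mod 37), x ≡ 23 (mod 29), x ≡ 1 (mod 13) ⇒ x ≡ 13885 (mod 13949).

13885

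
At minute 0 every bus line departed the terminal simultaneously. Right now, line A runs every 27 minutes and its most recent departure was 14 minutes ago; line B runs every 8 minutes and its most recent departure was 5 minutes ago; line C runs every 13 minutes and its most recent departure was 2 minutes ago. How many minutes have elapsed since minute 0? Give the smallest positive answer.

1445

The moduli are pairwise coprime; N = 27·8·13 = 2808.
N/27 = 104; 104 ≡ 23 (mod 27); 23·20 ≡ 1, so inverse 20.
N/8 = 351; 351 ≡ 7 (mod 8); 7·7 ≡ 1, so inverse 7.
N/13 = 216; 216 ≡ 8 (mod 13); 8·5 ≡ 1, so inverse 5.
t ≡ 14·104·20 + 5·351·7 + 2·216·5 = 43565.
43565 mod 2808 = 1445.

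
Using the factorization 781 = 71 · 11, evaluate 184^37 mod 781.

508

Mod 71: 184 ≡ 42; 42^37 ≡ 11 (mod 71).
Mod 11: 184 ≡ 8; by Fermat, exponent reduces to 37 mod 10 = 7; 8^7 ≡ 2 (mod 11).
Combine by CRT: x ≡ 11 (mod 71), x ≡ 2 (mod 11) ⇒ x ≡ 508 (mod 781).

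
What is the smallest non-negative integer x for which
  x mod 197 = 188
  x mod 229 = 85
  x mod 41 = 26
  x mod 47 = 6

From x ≡ 188 (mod 197) write x = 188 + 197t. Substituting into x ≡ 85 (mod 229) gives 197t ≡ 126 (mod 229), and since 197⁻¹ ≡ 93 (mod 229), t ≡ 39. Hence x ≡ 188 + 197·39 = 7871 (mod 45113).
From x ≡ 7871 (mod 45113) write x = 7871 + 45113t. Substituting into x ≡ 26 (mod 41) gives 45113t ≡ 27 (mod 41), and since 13⁻¹ ≡ 19 (mod 41), t ≡ 21. Hence x ≡ 7871 + 45113·21 = 955244 (mod 1849633).
From x ≡ 955244 (mod 1849633) write x = 955244 + 1849633t. Substituting into x ≡ 6 (mod 47) gives 1849633t ≡ 37 (mod 47), and since 42⁻¹ ≡ 28 (mod 47), t ≡ 2. Hence x ≡ 955244 + 1849633·2 = 4654510 (mod 86932751).

4654510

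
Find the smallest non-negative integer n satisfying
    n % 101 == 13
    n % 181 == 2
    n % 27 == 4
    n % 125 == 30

5056780

Combine the congruences pairwise.
From n ≡ 13 (mod 101) write n = 13 + 101t. Substituting into n ≡ 2 (mod 181) gives 101t ≡ 170 (mod 181), and since 101⁻¹ ≡ 138 (mod 181), t ≡ 111. Hence n ≡ 13 + 101·111 = 11224 (mod 18281).
From n ≡ 11224 (mod 18281) write n = 11224 + 18281t. Substituting into n ≡ 4 (mod 27) gives 18281t ≡ 12 (mod 27), and since 2⁻¹ ≡ 14 (mod 27), t ≡ 6. Hence n ≡ 11224 + 18281·6 = 120910 (mod 493587).
From n ≡ 120910 (mod 493587) write n = 120910 + 493587t. Substituting into n ≡ 30 (mod 125) gives 493587t ≡ 120 (mod 125), and since 87⁻¹ ≡ 23 (mod 125), t ≡ 10. Hence n ≡ 120910 + 493587·10 = 5056780 (mod 61698375).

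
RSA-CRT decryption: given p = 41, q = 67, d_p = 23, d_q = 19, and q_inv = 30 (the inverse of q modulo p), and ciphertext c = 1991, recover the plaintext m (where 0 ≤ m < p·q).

564

m₁ = c^(d_p) mod p: c ≡ 23 (mod 41), and 23^23 mod 41 = 31.
m₂ = c^(d_q) mod q: c ≡ 48 (mod 67), and 48^19 mod 67 = 28.
h = q_inv·(m₁ − m₂) mod p = 30·(31 − 28) mod 41 = 8.
m = m₂ + h·q = 28 + 8·67 = 564.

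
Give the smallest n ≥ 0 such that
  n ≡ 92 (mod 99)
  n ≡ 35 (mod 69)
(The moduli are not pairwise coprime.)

587

gcd(99, 69) = 3 and 3 | (35 − 92), so the pair is consistent; merging gives n ≡ 587 (mod 2277), where 2277 = lcm(99, 69).
The solution is unique modulo lcm(99, 69) = 2277.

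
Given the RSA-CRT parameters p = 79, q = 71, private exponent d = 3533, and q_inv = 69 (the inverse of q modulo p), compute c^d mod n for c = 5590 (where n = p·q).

698

d_p = d mod (p−1) = 3533 mod 78 = 23; d_q = d mod (q−1) = 33.
m₁ = c^(d_p) mod p: c ≡ 60 (mod 79), and 60^23 mod 79 = 66.
m₂ = c^(d_q) mod q: c ≡ 52 (mod 71), and 52^33 mod 71 = 59.
h = q_inv·(m₁ − m₂) mod p = 69·(66 − 59) mod 79 = 9.
m = m₂ + h·q = 59 + 9·71 = 698.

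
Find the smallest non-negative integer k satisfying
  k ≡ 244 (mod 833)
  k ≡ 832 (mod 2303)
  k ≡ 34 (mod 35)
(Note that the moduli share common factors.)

125194

gcd(833, 2303) = 49 and 49 | (832 − 244), so the pair is consistent; merging gives k ≡ 7741 (mod 39151), where 39151 = lcm(833, 2303).
gcd(39151, 35) = 7 and 7 | (34 − 7741), so the pair is consistent; merging gives k ≡ 125194 (mod 195755), where 195755 = lcm(39151, 35).
The solution is unique modulo lcm(833, 2303, 35) = 195755.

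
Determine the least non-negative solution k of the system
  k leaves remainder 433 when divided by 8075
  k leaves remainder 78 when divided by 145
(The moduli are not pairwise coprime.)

gcd(8075, 145) = 5 and 5 | (78 − 433), so the pair is consistent; merging gives k ≡ 194233 (mod 234175), where 234175 = lcm(8075, 145).
The solution is unique modulo lcm(8075, 145) = 234175.

194233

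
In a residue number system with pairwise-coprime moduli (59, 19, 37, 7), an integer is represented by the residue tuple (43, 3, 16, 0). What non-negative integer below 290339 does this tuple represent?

From x ≡ 43 (mod 59) write x = 43 + 59t. Substituting into x ≡ 3 (mod 19) gives 59t ≡ 17 (mod 19), and since 2⁻¹ ≡ 10 (mod 19), t ≡ 18. Hence x ≡ 43 + 59·18 = 1105 (mod 1121).
From x ≡ 1105 (mod 1121) write x = 1105 + 1121t. Substituting into x ≡ 16 (mod 37) gives 1121t ≡ 21 (mod 37), and since 11⁻¹ ≡ 27 (mod 37), t ≡ 12. Hence x ≡ 1105 + 1121·12 = 14557 (mod 41477).
From x ≡ 14557 (mod 41477) write x = 14557 + 41477t. Substituting into x ≡ 0 (mod 7) gives 41477t ≡ 3 (mod 7), and since 2⁻¹ ≡ 4 (mod 7), t ≡ 5. Hence x ≡ 14557 + 41477·5 = 221942 (mod 290339).

221942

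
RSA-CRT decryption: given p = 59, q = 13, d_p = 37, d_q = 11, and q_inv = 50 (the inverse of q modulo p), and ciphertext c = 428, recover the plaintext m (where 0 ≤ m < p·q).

m₁ = c^(d_p) mod p: c ≡ 15 (mod 59), and 15^37 mod 59 = 9.
m₂ = c^(d_q) mod q: c ≡ 12 (mod 13), and 12^11 mod 13 = 12.
h = q_inv·(m₁ − m₂) mod p = 50·(9 − 12) mod 59 = 27.
m = m₂ + h·q = 12 + 27·13 = 363.

363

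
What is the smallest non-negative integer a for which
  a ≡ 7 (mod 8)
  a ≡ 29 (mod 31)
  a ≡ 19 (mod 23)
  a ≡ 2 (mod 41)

The moduli are pairwise coprime; N = 8·31·23·41 = 233864.
N/8 = 29233; 29233 ≡ 1 (mod 8), inverse 1.
N/31 = 7544; 7544 ≡ 11 (mod 31); 11·17 ≡ 1, so inverse 17.
N/23 = 10168; 10168 ≡ 2 (mod 23); 2·12 ≡ 1, so inverse 12.
N/41 = 5704; 5704 ≡ 5 (mod 41); 5·33 ≡ 1, so inverse 33.
a ≡ 7·29233·1 + 29·7544·17 + 19·10168·12 + 2·5704·33 = 6618591.
6618591 mod 233864 = 70399.

70399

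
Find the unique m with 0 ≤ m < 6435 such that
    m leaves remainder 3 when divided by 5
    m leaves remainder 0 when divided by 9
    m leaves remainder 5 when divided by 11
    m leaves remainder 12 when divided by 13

The moduli are pairwise coprime; N = 5·9·11·13 = 6435.
N/5 = 1287; 1287 ≡ 2 (mod 5); 2·3 ≡ 1, so inverse 3.
N/9 = 715; 715 ≡ 4 (mod 9); 4·7 ≡ 1, so inverse 7.
N/11 = 585; 585 ≡ 2 (mod 11); 2·6 ≡ 1, so inverse 6.
N/13 = 495; 495 ≡ 1 (mod 13), inverse 1.
m ≡ 3·1287·3 + 0·715·7 + 5·585·6 + 12·495·1 = 35073.
35073 mod 6435 = 2898.

2898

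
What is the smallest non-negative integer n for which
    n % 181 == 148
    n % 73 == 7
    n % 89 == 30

519256

The moduli are pairwise coprime; M = 181·73·89 = 1175957.
M/181 = 6497; 6497 ≡ 162 (mod 181); 162·19 ≡ 1, so inverse 19.
M/73 = 16109; 16109 ≡ 49 (mod 73); 49·3 ≡ 1, so inverse 3.
M/89 = 13213; 13213 ≡ 41 (mod 89); 41·76 ≡ 1, so inverse 76.
n ≡ 148·6497·19 + 7·16109·3 + 30·13213·76 = 48733493.
48733493 mod 1175957 = 519256.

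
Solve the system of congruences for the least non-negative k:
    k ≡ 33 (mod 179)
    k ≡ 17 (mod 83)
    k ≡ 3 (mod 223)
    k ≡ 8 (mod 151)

The moduli are pairwise coprime; N = 179·83·223·151 = 500279761.
N/179 = 2794859; 2794859 ≡ 132 (mod 179); 132·99 ≡ 1, so inverse 99.
N/83 = 6027467; 6027467 ≡ 7 (mod 83); 7·12 ≡ 1, so inverse 12.
N/223 = 2243407; 2243407 ≡ 27 (mod 223); 27·190 ≡ 1, so inverse 190.
N/151 = 3313111; 3313111 ≡ 20 (mod 151); 20·68 ≡ 1, so inverse 68.
k ≡ 33·2794859·99 + 17·6027467·12 + 3·2243407·190 + 8·3313111·68 = 13441481995.
13441481995 mod 500279761 = 434208209.

434208209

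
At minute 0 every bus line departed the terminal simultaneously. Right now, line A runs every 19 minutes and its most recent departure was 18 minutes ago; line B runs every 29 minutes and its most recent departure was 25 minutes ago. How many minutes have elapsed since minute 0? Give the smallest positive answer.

From t ≡ 18 (mod 19) write t = 18 + 19s. Substituting into t ≡ 25 (mod 29) gives 19s ≡ 7 (mod 29), and since 19⁻¹ ≡ 26 (mod 29), s ≡ 8. Hence t ≡ 18 + 19·8 = 170 (mod 551).

170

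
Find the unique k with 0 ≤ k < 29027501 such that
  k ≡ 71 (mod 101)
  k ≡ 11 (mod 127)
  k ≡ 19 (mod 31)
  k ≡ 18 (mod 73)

The moduli are pairwise coprime; N = 101·127·31·73 = 29027501.
N/101 = 287401; 287401 ≡ 56 (mod 101); 56·92 ≡ 1, so inverse 92.
N/127 = 228563; 228563 ≡ 90 (mod 127); 90·24 ≡ 1, so inverse 24.
N/31 = 936371; 936371 ≡ 16 (mod 31); 16·2 ≡ 1, so inverse 2.
N/73 = 397637; 397637 ≡ 6 (mod 73); 6·61 ≡ 1, so inverse 61.
k ≡ 71·287401·92 + 11·228563·24 + 19·936371·2 + 18·397637·61 = 2409831488.
2409831488 mod 29027501 = 548905.

548905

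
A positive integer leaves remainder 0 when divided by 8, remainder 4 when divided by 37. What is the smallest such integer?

Combine the congruences pairwise.
From a ≡ 0 (mod 8) write a = 0 + 8t. Substituting into a ≡ 4 (mod 37) gives 8t ≡ 4 (mod 37), and since 8⁻¹ ≡ 14 (mod 37), t ≡ 19. Hence a ≡ 0 + 8·19 = 152 (mod 296).

152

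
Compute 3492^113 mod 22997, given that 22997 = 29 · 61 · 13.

Mod 29: 3492 ≡ 12; by Fermat, exponent reduces to 113 mod 28 = 1; 12^1 ≡ 12 (mod 29).
Mod 61: 3492 ≡ 15; by Fermat, exponent reduces to 113 mod 60 = 53; 15^53 ≡ 25 (mod 61).
Mod 13: 3492 ≡ 8; by Fermat, exponent reduces to 113 mod 12 = 5; 8^5 ≡ 8 (mod 13).
Combine by CRT: x ≡ 12 (mod 29), x ≡ 25 (mod 61), x ≡ 8 (mod 13) ⇒ x ≡ 8016 (mod 22997).

8016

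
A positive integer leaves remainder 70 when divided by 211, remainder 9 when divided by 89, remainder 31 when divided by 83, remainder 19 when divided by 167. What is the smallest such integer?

188137376

The moduli are pairwise coprime; N = 211·89·83·167 = 260295719.
N/211 = 1233629; 1233629 ≡ 123 (mod 211); 123·199 ≡ 1, so inverse 199.
N/89 = 2924671; 2924671 ≡ 42 (mod 89); 42·53 ≡ 1, so inverse 53.
N/83 = 3136093; 3136093 ≡ 21 (mod 83); 21·4 ≡ 1, so inverse 4.
N/167 = 1558657; 1558657 ≡ 46 (mod 167); 46·69 ≡ 1, so inverse 69.
m ≡ 70·1233629·199 + 9·2924671·53 + 31·3136093·4 + 19·1558657·69 = 21011794896.
21011794896 mod 260295719 = 188137376.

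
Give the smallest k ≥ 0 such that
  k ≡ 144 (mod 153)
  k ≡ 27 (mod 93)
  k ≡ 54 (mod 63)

gcd(153, 93) = 3 and 3 | (27 − 144), so the pair is consistent; merging gives k ≡ 1980 (mod 4743), where 4743 = lcm(153, 93).
gcd(4743, 63) = 9 and 9 | (54 − 1980), so the pair is consistent; merging gives k ≡ 25695 (mod 33201), where 33201 = lcm(4743, 63).
The solution is unique modulo lcm(153, 93, 63) = 33201.

25695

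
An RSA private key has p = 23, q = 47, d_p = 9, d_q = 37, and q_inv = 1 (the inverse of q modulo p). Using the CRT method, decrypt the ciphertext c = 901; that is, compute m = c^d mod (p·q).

473

m₁ = c^(d_p) mod p: c ≡ 4 (mod 23), and 4^9 mod 23 = 13.
m₂ = c^(d_q) mod q: c ≡ 8 (mod 47), and 8^37 mod 47 = 3.
h = q_inv·(m₁ − m₂) mod p = 1·(13 − 3) mod 23 = 10.
m = m₂ + h·q = 3 + 10·47 = 473.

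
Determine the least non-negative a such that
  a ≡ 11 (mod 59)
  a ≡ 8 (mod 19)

From a ≡ 11 (mod 59) write a = 11 + 59t. Substituting into a ≡ 8 (mod 19) gives 59t ≡ 16 (mod 19), and since 2⁻¹ ≡ 10 (mod 19), t ≡ 8. Hence a ≡ 11 + 59·8 = 483 (mod 1121).

483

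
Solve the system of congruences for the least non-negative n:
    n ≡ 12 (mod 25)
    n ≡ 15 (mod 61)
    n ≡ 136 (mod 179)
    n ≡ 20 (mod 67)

8344937

The moduli are pairwise coprime; M = 25·61·179·67 = 18289325.
M/25 = 731573; 731573 ≡ 23 (mod 25); 23·12 ≡ 1, so inverse 12.
M/61 = 299825; 299825 ≡ 10 (mod 61); 10·55 ≡ 1, so inverse 55.
M/179 = 102175; 102175 ≡ 145 (mod 179); 145·100 ≡ 1, so inverse 100.
M/67 = 272975; 272975 ≡ 17 (mod 67); 17·4 ≡ 1, so inverse 4.
n ≡ 12·731573·12 + 15·299825·55 + 136·102175·100 + 20·272975·4 = 1764120137.
1764120137 mod 18289325 = 8344937.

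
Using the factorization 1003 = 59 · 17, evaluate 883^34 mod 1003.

Mod 59: 883 ≡ 57; 57^34 ≡ 27 (mod 59).
Mod 17: 883 ≡ 16; by Fermat, exponent reduces to 34 mod 16 = 2; 16^2 ≡ 1 (mod 17).
Combine by CRT: x ≡ 27 (mod 59), x ≡ 1 (mod 17) ⇒ x ≡ 86 (mod 1003).

86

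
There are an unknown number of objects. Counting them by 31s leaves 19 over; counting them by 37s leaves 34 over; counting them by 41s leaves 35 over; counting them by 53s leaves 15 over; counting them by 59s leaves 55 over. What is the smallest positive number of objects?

6570531

The moduli are pairwise coprime; M = 31·37·41·53·59 = 147053429.
M/31 = 4743659; 4743659 ≡ 8 (mod 31); 8·4 ≡ 1, so inverse 4.
M/37 = 3974417; 3974417 ≡ 25 (mod 37); 25·3 ≡ 1, so inverse 3.
M/41 = 3586669; 3586669 ≡ 30 (mod 41); 30·26 ≡ 1, so inverse 26.
M/53 = 2774593; 2774593 ≡ 43 (mod 53); 43·37 ≡ 1, so inverse 37.
M/59 = 2492431; 2492431 ≡ 35 (mod 59); 35·27 ≡ 1, so inverse 27.
N ≡ 19·4743659·4 + 34·3974417·3 + 35·3586669·26 + 15·2774593·37 + 55·2492431·27 = 9270936558.
9270936558 mod 147053429 = 6570531.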